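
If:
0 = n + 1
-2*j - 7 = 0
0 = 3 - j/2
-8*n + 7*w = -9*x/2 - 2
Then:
No Solution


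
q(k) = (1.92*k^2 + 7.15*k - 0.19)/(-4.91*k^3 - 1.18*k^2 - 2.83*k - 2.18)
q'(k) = (3.84*k + 7.15)/(-4.91*k^3 - 1.18*k^2 - 2.83*k - 2.18) + (1.92*k^2 + 7.15*k - 0.19)*(14.73*k^2 + 2.36*k + 2.83)/(-4.91*k^3 - 1.18*k^2 - 2.83*k - 2.18)^2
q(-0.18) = 0.84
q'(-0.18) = -5.29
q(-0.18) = 0.84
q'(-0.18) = -5.29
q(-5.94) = 0.03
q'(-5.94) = -0.00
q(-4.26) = 0.01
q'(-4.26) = -0.02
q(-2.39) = -0.10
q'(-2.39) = -0.15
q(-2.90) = -0.04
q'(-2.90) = -0.08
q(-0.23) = 1.13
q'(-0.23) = -6.36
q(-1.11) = -0.93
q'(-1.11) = -2.27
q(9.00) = -0.06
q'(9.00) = 0.01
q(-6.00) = 0.03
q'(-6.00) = -0.00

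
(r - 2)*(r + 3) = r^2 + r - 6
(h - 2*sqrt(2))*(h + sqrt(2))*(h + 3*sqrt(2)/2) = h^3 + sqrt(2)*h^2/2 - 7*h - 6*sqrt(2)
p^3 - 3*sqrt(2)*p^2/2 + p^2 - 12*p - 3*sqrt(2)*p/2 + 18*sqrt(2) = (p - 3)*(p + 4)*(p - 3*sqrt(2)/2)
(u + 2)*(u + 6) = u^2 + 8*u + 12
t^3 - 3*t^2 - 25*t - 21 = (t - 7)*(t + 1)*(t + 3)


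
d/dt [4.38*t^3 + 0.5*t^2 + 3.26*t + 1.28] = 13.14*t^2 + 1.0*t + 3.26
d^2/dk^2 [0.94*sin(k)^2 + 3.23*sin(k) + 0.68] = -3.23*sin(k) + 1.88*cos(2*k)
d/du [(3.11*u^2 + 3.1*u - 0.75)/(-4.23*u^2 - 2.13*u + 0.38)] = (6.48870000000001*u^2 - 3.9814*u - 0.4195)/(17.8929*u^4 + 18.0198*u^3 + 1.3221*u^2 - 1.6188*u + 0.1444)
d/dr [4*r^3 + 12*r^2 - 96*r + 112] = 12*r^2 + 24*r - 96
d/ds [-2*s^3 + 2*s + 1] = 2 - 6*s^2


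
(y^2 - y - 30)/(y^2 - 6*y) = (y + 5)/y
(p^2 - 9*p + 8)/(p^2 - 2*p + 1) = (p - 8)/(p - 1)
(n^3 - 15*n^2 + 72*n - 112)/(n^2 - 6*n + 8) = (n^2 - 11*n + 28)/(n - 2)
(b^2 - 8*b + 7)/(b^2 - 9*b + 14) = (b - 1)/(b - 2)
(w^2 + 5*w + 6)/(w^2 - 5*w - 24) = (w + 2)/(w - 8)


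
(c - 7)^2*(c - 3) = c^3 - 17*c^2 + 91*c - 147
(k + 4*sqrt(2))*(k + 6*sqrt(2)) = k^2 + 10*sqrt(2)*k + 48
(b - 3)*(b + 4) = b^2 + b - 12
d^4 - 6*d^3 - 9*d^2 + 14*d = d*(d - 7)*(d - 1)*(d + 2)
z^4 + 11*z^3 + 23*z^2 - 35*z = z*(z - 1)*(z + 5)*(z + 7)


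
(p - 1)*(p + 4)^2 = p^3 + 7*p^2 + 8*p - 16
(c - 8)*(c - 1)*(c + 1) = c^3 - 8*c^2 - c + 8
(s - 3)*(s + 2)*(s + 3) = s^3 + 2*s^2 - 9*s - 18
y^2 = y^2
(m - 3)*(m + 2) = m^2 - m - 6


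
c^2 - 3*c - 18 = (c - 6)*(c + 3)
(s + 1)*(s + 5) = s^2 + 6*s + 5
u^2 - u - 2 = (u - 2)*(u + 1)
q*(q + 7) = q^2 + 7*q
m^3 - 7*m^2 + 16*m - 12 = (m - 3)*(m - 2)^2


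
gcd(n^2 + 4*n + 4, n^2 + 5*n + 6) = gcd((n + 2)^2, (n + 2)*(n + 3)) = n + 2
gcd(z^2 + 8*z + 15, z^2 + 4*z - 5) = z + 5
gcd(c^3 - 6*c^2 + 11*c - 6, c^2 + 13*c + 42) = 1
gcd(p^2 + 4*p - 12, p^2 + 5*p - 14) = p - 2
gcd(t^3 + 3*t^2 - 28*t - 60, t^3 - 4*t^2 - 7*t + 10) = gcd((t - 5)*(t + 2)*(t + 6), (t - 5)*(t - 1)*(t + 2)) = t^2 - 3*t - 10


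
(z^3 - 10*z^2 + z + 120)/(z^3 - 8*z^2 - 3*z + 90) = (z - 8)/(z - 6)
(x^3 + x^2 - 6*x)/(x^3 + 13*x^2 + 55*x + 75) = x*(x - 2)/(x^2 + 10*x + 25)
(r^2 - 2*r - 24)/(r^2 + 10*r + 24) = (r - 6)/(r + 6)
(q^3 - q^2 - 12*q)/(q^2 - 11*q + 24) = q*(q^2 - q - 12)/(q^2 - 11*q + 24)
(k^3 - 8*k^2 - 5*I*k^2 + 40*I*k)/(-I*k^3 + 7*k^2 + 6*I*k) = (I*k^2 + k*(5 - 8*I) - 40)/(k^2 + 7*I*k - 6)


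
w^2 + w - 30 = (w - 5)*(w + 6)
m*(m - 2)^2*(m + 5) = m^4 + m^3 - 16*m^2 + 20*m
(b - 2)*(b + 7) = b^2 + 5*b - 14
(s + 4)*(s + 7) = s^2 + 11*s + 28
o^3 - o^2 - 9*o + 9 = (o - 3)*(o - 1)*(o + 3)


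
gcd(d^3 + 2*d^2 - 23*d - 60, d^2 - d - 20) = d^2 - d - 20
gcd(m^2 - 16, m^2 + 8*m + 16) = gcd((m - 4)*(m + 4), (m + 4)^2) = m + 4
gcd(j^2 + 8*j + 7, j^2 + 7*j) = j + 7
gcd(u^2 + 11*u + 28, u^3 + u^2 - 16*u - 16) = u + 4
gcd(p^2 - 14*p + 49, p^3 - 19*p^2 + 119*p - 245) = p^2 - 14*p + 49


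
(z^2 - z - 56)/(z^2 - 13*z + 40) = (z + 7)/(z - 5)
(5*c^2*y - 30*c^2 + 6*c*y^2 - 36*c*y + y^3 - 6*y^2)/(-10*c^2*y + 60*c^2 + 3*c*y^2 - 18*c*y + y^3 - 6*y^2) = (c + y)/(-2*c + y)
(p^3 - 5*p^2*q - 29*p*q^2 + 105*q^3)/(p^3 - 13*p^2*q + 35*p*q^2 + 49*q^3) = (p^2 + 2*p*q - 15*q^2)/(p^2 - 6*p*q - 7*q^2)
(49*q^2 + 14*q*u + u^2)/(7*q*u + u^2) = (7*q + u)/u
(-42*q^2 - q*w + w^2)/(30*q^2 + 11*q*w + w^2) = (-7*q + w)/(5*q + w)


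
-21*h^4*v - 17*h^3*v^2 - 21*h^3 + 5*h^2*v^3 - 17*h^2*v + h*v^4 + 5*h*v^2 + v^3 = (-3*h + v)*(h + v)*(7*h + v)*(h*v + 1)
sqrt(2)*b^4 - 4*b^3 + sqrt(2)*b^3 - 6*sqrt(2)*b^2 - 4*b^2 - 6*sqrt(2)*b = b*(b - 3*sqrt(2))*(b + sqrt(2))*(sqrt(2)*b + sqrt(2))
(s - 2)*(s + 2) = s^2 - 4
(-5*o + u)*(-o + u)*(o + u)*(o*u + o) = 5*o^4*u + 5*o^4 - o^3*u^2 - o^3*u - 5*o^2*u^3 - 5*o^2*u^2 + o*u^4 + o*u^3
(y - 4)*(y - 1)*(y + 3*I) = y^3 - 5*y^2 + 3*I*y^2 + 4*y - 15*I*y + 12*I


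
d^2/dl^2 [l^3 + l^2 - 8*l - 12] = 6*l + 2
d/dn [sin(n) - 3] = cos(n)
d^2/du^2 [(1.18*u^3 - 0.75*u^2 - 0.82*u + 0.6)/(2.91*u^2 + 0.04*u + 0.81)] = (-1.4210854715202e-14*u^5 - 19.272064*u^3 + 41.321502*u^2 + 16.66116*u - 3.757614)/(24.642171*u^6 + 1.016172*u^5 + 20.591451*u^4 + 0.565768*u^3 + 5.731641*u^2 + 0.078732*u + 0.531441)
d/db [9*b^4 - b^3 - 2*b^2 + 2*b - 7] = 36*b^3 - 3*b^2 - 4*b + 2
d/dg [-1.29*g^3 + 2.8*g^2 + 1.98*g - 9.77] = -3.87*g^2 + 5.6*g + 1.98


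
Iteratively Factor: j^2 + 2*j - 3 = (j - 1)*(j + 3)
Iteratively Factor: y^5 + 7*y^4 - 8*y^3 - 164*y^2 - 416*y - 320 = (y + 2)*(y^4 + 5*y^3 - 18*y^2 - 128*y - 160) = (y - 5)*(y + 2)*(y^3 + 10*y^2 + 32*y + 32) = (y - 5)*(y + 2)^2*(y^2 + 8*y + 16) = (y - 5)*(y + 2)^2*(y + 4)*(y + 4)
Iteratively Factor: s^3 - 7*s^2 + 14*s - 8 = (s - 2)*(s^2 - 5*s + 4) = (s - 2)*(s - 1)*(s - 4)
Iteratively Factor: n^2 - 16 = (n + 4)*(n - 4)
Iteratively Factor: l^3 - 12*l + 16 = (l - 2)*(l^2 + 2*l - 8) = (l - 2)^2*(l + 4)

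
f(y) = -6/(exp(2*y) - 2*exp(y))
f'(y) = -6*(-2*exp(2*y) + 2*exp(y))/(exp(2*y) - 2*exp(y))^2 = (12*exp(y) - 12)*exp(-y)/(exp(y) - 2)^2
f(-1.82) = 20.15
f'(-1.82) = -18.37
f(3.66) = -0.00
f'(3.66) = 0.01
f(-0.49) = 7.06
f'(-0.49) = -3.94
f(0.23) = 6.43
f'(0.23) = 4.49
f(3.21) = -0.01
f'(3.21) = 0.02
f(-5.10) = 493.57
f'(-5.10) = -492.06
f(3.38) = -0.01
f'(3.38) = 0.02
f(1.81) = -0.24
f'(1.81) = 0.59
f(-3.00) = 61.79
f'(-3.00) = -60.22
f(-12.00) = 488265.87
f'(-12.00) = -488264.37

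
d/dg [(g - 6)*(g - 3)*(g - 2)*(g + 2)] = 4*g^3 - 27*g^2 + 28*g + 36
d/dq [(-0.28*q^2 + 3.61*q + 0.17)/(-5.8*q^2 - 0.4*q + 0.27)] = (21.05*q^2 + 1.8208*q + 1.0427)/(33.64*q^4 + 4.64*q^3 - 2.972*q^2 - 0.216*q + 0.0729)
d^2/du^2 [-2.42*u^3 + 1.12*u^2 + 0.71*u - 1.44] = 2.24 - 14.52*u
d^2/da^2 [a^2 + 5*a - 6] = 2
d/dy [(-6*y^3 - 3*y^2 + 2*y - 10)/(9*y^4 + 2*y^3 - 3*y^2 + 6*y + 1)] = 2*(27*y^6 + 27*y^5 - 15*y^4 + 140*y^3 + 15*y^2 - 33*y + 31)/(81*y^8 + 36*y^7 - 50*y^6 + 96*y^5 + 51*y^4 - 32*y^3 + 30*y^2 + 12*y + 1)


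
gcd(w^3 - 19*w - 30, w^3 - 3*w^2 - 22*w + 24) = 1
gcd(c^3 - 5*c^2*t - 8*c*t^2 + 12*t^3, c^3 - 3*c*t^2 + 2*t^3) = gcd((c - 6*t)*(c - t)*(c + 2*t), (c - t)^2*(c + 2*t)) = -c^2 - c*t + 2*t^2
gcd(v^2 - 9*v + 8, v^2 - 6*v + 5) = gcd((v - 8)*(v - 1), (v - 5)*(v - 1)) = v - 1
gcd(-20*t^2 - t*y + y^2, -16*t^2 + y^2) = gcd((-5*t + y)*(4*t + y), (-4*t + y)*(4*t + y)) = 4*t + y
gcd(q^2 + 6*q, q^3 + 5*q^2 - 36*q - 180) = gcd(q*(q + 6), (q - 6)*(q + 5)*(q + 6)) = q + 6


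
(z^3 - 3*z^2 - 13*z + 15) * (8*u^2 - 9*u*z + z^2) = 8*u^2*z^3 - 24*u^2*z^2 - 104*u^2*z + 120*u^2 - 9*u*z^4 + 27*u*z^3 + 117*u*z^2 - 135*u*z + z^5 - 3*z^4 - 13*z^3 + 15*z^2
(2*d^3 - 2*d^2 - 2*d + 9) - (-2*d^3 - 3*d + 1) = 4*d^3 - 2*d^2 + d + 8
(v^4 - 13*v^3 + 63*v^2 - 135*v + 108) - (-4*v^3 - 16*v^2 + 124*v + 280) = v^4 - 9*v^3 + 79*v^2 - 259*v - 172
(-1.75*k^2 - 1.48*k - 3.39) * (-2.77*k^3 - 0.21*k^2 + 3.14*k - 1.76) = 4.8475*k^5 + 4.4671*k^4 + 4.2061*k^3 - 0.8553*k^2 - 8.0398*k + 5.9664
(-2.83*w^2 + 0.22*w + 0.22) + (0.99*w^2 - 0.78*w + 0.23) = -1.84*w^2 - 0.56*w + 0.45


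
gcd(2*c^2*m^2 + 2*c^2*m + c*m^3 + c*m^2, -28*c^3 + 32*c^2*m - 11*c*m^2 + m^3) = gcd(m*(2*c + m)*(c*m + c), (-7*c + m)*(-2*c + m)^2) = 1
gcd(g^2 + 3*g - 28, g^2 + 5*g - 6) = 1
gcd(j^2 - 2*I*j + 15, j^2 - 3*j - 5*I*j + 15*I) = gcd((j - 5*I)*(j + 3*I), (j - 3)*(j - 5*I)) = j - 5*I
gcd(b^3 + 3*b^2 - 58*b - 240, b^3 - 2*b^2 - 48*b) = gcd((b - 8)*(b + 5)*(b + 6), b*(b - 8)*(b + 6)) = b^2 - 2*b - 48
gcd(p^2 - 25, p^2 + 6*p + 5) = p + 5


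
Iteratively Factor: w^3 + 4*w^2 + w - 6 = (w + 2)*(w^2 + 2*w - 3) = (w + 2)*(w + 3)*(w - 1)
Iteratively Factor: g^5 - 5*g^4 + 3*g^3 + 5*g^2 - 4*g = (g - 1)*(g^4 - 4*g^3 - g^2 + 4*g) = (g - 1)*(g + 1)*(g^3 - 5*g^2 + 4*g) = g*(g - 1)*(g + 1)*(g^2 - 5*g + 4) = g*(g - 1)^2*(g + 1)*(g - 4)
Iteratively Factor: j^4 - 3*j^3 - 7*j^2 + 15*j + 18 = (j + 2)*(j^3 - 5*j^2 + 3*j + 9) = (j - 3)*(j + 2)*(j^2 - 2*j - 3) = (j - 3)^2*(j + 2)*(j + 1)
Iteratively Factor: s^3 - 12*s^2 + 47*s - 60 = (s - 3)*(s^2 - 9*s + 20) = (s - 5)*(s - 3)*(s - 4)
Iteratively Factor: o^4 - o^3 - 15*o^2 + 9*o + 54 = (o - 3)*(o^3 + 2*o^2 - 9*o - 18) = (o - 3)*(o + 3)*(o^2 - o - 6) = (o - 3)*(o + 2)*(o + 3)*(o - 3)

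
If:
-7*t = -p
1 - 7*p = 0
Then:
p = 1/7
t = 1/49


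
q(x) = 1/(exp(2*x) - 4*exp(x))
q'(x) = (-2*exp(2*x) + 4*exp(x))/(exp(2*x) - 4*exp(x))^2 = 2*(2 - exp(x))*exp(-x)/(exp(x) - 4)^2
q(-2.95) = -4.84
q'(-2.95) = 4.78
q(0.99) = -0.28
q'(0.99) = -0.30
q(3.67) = 0.00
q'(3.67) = -0.00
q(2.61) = 0.01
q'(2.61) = -0.02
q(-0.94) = -0.71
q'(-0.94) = 0.63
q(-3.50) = -8.34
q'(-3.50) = 8.28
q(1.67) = 0.14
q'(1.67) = -0.72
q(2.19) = 0.02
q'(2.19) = -0.06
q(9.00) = 0.00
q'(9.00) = 0.00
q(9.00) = 0.00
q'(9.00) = 0.00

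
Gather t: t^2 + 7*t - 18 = t^2 + 7*t - 18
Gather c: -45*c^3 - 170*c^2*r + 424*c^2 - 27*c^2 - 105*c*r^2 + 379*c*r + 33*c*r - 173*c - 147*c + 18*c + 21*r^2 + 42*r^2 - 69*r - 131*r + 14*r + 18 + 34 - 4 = -45*c^3 + c^2*(397 - 170*r) + c*(-105*r^2 + 412*r - 302) + 63*r^2 - 186*r + 48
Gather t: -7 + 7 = 0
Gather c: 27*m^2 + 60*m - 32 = 27*m^2 + 60*m - 32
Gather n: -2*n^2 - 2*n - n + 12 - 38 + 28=-2*n^2 - 3*n + 2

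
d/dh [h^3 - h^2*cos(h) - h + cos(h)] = h^2*sin(h) + 3*h^2 - 2*h*cos(h) - sin(h) - 1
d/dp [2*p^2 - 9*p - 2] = 4*p - 9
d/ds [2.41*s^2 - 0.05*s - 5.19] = 4.82*s - 0.05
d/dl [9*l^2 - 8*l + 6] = 18*l - 8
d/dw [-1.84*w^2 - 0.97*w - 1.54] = -3.68*w - 0.97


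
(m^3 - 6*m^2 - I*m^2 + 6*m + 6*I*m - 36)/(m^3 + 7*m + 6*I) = (m - 6)/(m + I)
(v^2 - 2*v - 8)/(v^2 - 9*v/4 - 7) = 4*(v + 2)/(4*v + 7)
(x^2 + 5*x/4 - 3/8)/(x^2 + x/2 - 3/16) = 2*(2*x + 3)/(4*x + 3)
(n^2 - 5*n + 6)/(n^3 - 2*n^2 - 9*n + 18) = 1/(n + 3)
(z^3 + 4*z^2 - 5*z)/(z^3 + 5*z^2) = (z - 1)/z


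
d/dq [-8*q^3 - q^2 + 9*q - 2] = -24*q^2 - 2*q + 9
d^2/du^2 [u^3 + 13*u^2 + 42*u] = 6*u + 26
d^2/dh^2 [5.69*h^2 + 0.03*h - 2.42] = 11.3800000000000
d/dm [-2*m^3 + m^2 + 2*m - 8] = -6*m^2 + 2*m + 2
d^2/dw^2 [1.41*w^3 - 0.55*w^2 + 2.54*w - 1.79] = 8.46*w - 1.1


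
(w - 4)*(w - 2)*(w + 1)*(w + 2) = w^4 - 3*w^3 - 8*w^2 + 12*w + 16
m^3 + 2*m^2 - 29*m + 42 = (m - 3)*(m - 2)*(m + 7)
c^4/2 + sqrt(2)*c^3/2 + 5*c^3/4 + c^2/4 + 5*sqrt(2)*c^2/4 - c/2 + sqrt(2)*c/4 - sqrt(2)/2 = (c/2 + 1/2)*(c - 1/2)*(c + 2)*(c + sqrt(2))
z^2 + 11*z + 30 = (z + 5)*(z + 6)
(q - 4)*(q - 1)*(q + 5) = q^3 - 21*q + 20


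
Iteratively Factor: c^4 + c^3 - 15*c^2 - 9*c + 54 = (c + 3)*(c^3 - 2*c^2 - 9*c + 18) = (c - 3)*(c + 3)*(c^2 + c - 6) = (c - 3)*(c + 3)^2*(c - 2)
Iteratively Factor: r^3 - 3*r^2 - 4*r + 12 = (r - 3)*(r^2 - 4) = (r - 3)*(r - 2)*(r + 2)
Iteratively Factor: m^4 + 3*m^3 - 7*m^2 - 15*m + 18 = (m - 2)*(m^3 + 5*m^2 + 3*m - 9) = (m - 2)*(m - 1)*(m^2 + 6*m + 9) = (m - 2)*(m - 1)*(m + 3)*(m + 3)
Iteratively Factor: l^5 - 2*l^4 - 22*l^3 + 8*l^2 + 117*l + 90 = (l - 5)*(l^4 + 3*l^3 - 7*l^2 - 27*l - 18) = (l - 5)*(l - 3)*(l^3 + 6*l^2 + 11*l + 6) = (l - 5)*(l - 3)*(l + 3)*(l^2 + 3*l + 2) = (l - 5)*(l - 3)*(l + 2)*(l + 3)*(l + 1)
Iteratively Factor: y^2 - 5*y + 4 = (y - 4)*(y - 1)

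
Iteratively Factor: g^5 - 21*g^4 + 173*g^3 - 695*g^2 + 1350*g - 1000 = (g - 5)*(g^4 - 16*g^3 + 93*g^2 - 230*g + 200) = (g - 5)^2*(g^3 - 11*g^2 + 38*g - 40) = (g - 5)^2*(g - 4)*(g^2 - 7*g + 10) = (g - 5)^2*(g - 4)*(g - 2)*(g - 5)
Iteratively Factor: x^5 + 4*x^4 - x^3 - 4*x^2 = (x - 1)*(x^4 + 5*x^3 + 4*x^2) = (x - 1)*(x + 4)*(x^3 + x^2) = x*(x - 1)*(x + 4)*(x^2 + x) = x^2*(x - 1)*(x + 4)*(x + 1)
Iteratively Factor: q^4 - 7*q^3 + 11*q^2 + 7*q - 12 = (q - 4)*(q^3 - 3*q^2 - q + 3) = (q - 4)*(q - 1)*(q^2 - 2*q - 3) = (q - 4)*(q - 3)*(q - 1)*(q + 1)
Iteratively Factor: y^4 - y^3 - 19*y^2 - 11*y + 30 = (y - 5)*(y^3 + 4*y^2 + y - 6) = (y - 5)*(y + 2)*(y^2 + 2*y - 3) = (y - 5)*(y - 1)*(y + 2)*(y + 3)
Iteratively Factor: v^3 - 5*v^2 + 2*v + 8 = (v + 1)*(v^2 - 6*v + 8) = (v - 2)*(v + 1)*(v - 4)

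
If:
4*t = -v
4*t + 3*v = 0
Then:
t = 0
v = 0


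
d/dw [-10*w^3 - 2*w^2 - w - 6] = -30*w^2 - 4*w - 1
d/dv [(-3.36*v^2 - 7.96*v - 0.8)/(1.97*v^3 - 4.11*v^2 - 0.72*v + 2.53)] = (6.6192*v^4 + 31.3624*v^3 - 25.5684*v^2 - 23.5776*v - 20.7148)/(3.8809*v^6 - 16.1934*v^5 + 14.0553*v^4 + 15.8866*v^3 - 20.2782*v^2 - 3.6432*v + 6.4009)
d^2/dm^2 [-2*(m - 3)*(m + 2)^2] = -12*m - 4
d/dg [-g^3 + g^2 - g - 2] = -3*g^2 + 2*g - 1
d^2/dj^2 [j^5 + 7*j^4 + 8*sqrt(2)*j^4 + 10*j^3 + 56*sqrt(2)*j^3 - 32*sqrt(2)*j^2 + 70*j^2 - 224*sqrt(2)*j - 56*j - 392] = 20*j^3 + 84*j^2 + 96*sqrt(2)*j^2 + 60*j + 336*sqrt(2)*j - 64*sqrt(2) + 140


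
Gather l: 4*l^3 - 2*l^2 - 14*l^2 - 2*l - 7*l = 4*l^3 - 16*l^2 - 9*l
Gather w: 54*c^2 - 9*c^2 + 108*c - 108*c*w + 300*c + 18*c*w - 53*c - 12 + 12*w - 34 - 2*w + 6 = 45*c^2 + 355*c + w*(10 - 90*c) - 40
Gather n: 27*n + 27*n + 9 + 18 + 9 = 54*n + 36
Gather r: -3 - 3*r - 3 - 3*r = -6*r - 6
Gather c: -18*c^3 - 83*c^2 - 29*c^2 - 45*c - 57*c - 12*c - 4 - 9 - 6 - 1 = -18*c^3 - 112*c^2 - 114*c - 20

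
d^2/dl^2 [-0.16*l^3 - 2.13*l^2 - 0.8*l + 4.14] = -0.96*l - 4.26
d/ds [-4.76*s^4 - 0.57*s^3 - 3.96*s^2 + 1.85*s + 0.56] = -19.04*s^3 - 1.71*s^2 - 7.92*s + 1.85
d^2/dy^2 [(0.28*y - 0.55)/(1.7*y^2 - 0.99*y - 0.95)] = ((2.4244 - 2.856*y)*(-1.7*y^2 + 0.99*y + 0.95) - (0.28*y - 0.55)*(3.4*y - 0.99)*(6.8*y - 1.98))/(-1.7*y^2 + 0.99*y + 0.95)^3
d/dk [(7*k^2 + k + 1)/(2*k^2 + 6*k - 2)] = 2*(5*k^2 - 4*k - 1)/(k^4 + 6*k^3 + 7*k^2 - 6*k + 1)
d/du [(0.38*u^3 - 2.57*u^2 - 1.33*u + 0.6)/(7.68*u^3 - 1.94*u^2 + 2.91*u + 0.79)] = (19.0004*u^4 + 22.6404*u^3 - 22.9823*u^2 - 1.7326*u - 2.7967)/(58.9824*u^6 - 29.7984*u^5 + 48.4612*u^4 + 0.843599999999999*u^3 + 5.4029*u^2 + 4.5978*u + 0.6241)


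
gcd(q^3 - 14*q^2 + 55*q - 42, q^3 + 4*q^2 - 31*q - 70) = 1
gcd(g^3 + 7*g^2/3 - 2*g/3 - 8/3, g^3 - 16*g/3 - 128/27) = g + 4/3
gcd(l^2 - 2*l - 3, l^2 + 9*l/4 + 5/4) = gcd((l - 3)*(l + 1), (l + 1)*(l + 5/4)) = l + 1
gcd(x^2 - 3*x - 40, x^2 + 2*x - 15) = x + 5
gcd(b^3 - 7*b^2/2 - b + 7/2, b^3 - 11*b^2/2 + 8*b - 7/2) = b^2 - 9*b/2 + 7/2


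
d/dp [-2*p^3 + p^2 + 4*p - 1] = -6*p^2 + 2*p + 4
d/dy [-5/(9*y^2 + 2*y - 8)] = 10*(9*y + 1)/(9*y^2 + 2*y - 8)^2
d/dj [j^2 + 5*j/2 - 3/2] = 2*j + 5/2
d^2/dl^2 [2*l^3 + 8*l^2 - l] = 12*l + 16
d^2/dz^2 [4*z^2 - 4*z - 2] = 8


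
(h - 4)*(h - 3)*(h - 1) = h^3 - 8*h^2 + 19*h - 12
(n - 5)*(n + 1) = n^2 - 4*n - 5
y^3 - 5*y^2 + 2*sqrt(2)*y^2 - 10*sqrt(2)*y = y*(y - 5)*(y + 2*sqrt(2))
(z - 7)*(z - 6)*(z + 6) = z^3 - 7*z^2 - 36*z + 252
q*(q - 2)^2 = q^3 - 4*q^2 + 4*q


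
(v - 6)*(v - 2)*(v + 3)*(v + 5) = v^4 - 37*v^2 - 24*v + 180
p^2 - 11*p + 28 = (p - 7)*(p - 4)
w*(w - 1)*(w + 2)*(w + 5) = w^4 + 6*w^3 + 3*w^2 - 10*w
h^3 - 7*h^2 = h^2*(h - 7)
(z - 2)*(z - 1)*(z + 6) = z^3 + 3*z^2 - 16*z + 12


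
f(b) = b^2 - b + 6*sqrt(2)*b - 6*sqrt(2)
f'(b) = 2*b - 1 + 6*sqrt(2)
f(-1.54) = -17.64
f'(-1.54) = 4.41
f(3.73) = 33.35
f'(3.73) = 14.95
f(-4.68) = -21.61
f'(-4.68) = -1.87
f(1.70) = 7.13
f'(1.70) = 10.89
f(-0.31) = -10.71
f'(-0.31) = 6.87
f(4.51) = 45.61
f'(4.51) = 16.51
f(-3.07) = -22.04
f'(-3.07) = 1.35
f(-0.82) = -13.95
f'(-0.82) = 5.85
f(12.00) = 225.34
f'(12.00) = 31.49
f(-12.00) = 45.69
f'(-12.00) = -16.51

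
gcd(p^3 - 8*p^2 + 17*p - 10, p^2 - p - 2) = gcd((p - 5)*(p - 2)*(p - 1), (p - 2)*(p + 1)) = p - 2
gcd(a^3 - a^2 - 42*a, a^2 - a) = a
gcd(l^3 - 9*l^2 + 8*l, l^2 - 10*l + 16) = l - 8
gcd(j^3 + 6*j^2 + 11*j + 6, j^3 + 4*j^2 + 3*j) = j^2 + 4*j + 3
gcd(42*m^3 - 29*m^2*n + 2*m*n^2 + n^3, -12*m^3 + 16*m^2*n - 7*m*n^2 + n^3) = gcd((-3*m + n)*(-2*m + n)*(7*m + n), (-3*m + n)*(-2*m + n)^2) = 6*m^2 - 5*m*n + n^2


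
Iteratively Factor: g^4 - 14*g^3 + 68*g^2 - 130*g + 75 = (g - 5)*(g^3 - 9*g^2 + 23*g - 15) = (g - 5)*(g - 3)*(g^2 - 6*g + 5) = (g - 5)^2*(g - 3)*(g - 1)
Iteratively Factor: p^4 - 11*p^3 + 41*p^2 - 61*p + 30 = (p - 3)*(p^3 - 8*p^2 + 17*p - 10) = (p - 5)*(p - 3)*(p^2 - 3*p + 2) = (p - 5)*(p - 3)*(p - 1)*(p - 2)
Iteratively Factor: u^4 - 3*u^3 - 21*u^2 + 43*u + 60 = (u + 1)*(u^3 - 4*u^2 - 17*u + 60) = (u - 3)*(u + 1)*(u^2 - u - 20) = (u - 3)*(u + 1)*(u + 4)*(u - 5)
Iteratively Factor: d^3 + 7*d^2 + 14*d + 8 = (d + 4)*(d^2 + 3*d + 2) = (d + 1)*(d + 4)*(d + 2)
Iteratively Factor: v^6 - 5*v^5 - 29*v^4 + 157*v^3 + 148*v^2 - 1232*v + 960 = (v + 4)*(v^5 - 9*v^4 + 7*v^3 + 129*v^2 - 368*v + 240) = (v - 1)*(v + 4)*(v^4 - 8*v^3 - v^2 + 128*v - 240) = (v - 3)*(v - 1)*(v + 4)*(v^3 - 5*v^2 - 16*v + 80) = (v - 5)*(v - 3)*(v - 1)*(v + 4)*(v^2 - 16) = (v - 5)*(v - 4)*(v - 3)*(v - 1)*(v + 4)*(v + 4)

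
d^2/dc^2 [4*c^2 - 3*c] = 8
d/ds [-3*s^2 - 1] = -6*s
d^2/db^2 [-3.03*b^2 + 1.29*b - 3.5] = -6.06000000000000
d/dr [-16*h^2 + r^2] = 2*r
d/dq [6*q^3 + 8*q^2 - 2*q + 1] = 18*q^2 + 16*q - 2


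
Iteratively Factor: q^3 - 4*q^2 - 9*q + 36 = (q + 3)*(q^2 - 7*q + 12) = (q - 3)*(q + 3)*(q - 4)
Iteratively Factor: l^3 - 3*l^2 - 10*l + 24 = (l + 3)*(l^2 - 6*l + 8) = (l - 4)*(l + 3)*(l - 2)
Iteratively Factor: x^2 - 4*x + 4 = (x - 2)*(x - 2)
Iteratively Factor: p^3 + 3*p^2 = (p)*(p^2 + 3*p) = p*(p + 3)*(p)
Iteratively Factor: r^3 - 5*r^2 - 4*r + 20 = (r - 2)*(r^2 - 3*r - 10) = (r - 2)*(r + 2)*(r - 5)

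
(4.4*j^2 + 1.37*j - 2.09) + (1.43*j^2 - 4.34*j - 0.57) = 5.83*j^2 - 2.97*j - 2.66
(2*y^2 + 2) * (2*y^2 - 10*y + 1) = 4*y^4 - 20*y^3 + 6*y^2 - 20*y + 2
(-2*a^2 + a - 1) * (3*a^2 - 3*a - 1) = -6*a^4 + 9*a^3 - 4*a^2 + 2*a + 1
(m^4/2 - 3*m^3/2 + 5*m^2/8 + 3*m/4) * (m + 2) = m^5/2 - m^4/2 - 19*m^3/8 + 2*m^2 + 3*m/2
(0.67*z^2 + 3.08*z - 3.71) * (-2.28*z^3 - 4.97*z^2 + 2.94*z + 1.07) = -1.5276*z^5 - 10.3523*z^4 - 4.879*z^3 + 28.2108*z^2 - 7.6118*z - 3.9697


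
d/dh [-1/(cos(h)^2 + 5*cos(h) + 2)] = -(2*cos(h) + 5)*sin(h)/(cos(h)^2 + 5*cos(h) + 2)^2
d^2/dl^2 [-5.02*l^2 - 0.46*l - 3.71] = -10.0400000000000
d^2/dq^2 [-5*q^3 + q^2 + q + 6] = 2 - 30*q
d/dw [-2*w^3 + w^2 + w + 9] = -6*w^2 + 2*w + 1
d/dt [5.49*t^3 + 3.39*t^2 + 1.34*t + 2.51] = 16.47*t^2 + 6.78*t + 1.34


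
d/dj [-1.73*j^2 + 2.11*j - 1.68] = 2.11 - 3.46*j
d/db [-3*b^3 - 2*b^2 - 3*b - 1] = -9*b^2 - 4*b - 3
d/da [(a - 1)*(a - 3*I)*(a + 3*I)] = 3*a^2 - 2*a + 9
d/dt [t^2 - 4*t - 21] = 2*t - 4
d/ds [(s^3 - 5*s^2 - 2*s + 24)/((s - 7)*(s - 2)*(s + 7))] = (3*s^4 - 94*s^3 + 463*s^2 - 884*s + 980)/(s^6 - 4*s^5 - 94*s^4 + 392*s^3 + 2009*s^2 - 9604*s + 9604)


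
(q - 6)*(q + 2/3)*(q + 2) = q^3 - 10*q^2/3 - 44*q/3 - 8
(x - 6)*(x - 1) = x^2 - 7*x + 6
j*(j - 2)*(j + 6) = j^3 + 4*j^2 - 12*j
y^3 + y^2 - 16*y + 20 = (y - 2)^2*(y + 5)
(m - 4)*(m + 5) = m^2 + m - 20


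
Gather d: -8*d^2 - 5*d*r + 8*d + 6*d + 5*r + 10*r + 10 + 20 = -8*d^2 + d*(14 - 5*r) + 15*r + 30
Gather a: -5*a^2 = -5*a^2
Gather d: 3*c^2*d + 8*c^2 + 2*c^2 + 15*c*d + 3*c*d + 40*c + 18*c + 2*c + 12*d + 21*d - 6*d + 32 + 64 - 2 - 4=10*c^2 + 60*c + d*(3*c^2 + 18*c + 27) + 90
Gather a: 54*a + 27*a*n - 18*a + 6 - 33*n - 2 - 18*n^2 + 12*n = a*(27*n + 36) - 18*n^2 - 21*n + 4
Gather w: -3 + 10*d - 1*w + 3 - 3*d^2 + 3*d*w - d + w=-3*d^2 + 3*d*w + 9*d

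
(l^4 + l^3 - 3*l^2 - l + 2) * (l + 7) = l^5 + 8*l^4 + 4*l^3 - 22*l^2 - 5*l + 14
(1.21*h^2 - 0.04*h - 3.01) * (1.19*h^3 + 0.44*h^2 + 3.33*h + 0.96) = 1.4399*h^5 + 0.4848*h^4 + 0.4298*h^3 - 0.296*h^2 - 10.0617*h - 2.8896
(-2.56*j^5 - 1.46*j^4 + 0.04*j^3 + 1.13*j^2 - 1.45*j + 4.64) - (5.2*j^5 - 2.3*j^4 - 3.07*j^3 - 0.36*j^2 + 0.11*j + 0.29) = -7.76*j^5 + 0.84*j^4 + 3.11*j^3 + 1.49*j^2 - 1.56*j + 4.35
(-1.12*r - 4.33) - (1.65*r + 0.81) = -2.77*r - 5.14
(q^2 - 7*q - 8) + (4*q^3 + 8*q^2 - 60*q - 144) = 4*q^3 + 9*q^2 - 67*q - 152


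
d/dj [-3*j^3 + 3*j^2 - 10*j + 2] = -9*j^2 + 6*j - 10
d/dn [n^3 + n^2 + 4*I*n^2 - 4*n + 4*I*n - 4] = 3*n^2 + n*(2 + 8*I) - 4 + 4*I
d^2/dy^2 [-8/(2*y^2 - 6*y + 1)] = 32*(2*y^2 - 6*y - 2*(2*y - 3)^2 + 1)/(2*y^2 - 6*y + 1)^3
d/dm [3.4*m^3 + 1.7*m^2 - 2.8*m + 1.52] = 10.2*m^2 + 3.4*m - 2.8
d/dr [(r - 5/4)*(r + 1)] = 2*r - 1/4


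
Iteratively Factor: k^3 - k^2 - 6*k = (k - 3)*(k^2 + 2*k) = (k - 3)*(k + 2)*(k)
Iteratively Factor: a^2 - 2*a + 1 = (a - 1)*(a - 1)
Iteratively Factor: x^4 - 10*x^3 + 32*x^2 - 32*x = (x - 2)*(x^3 - 8*x^2 + 16*x) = (x - 4)*(x - 2)*(x^2 - 4*x) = (x - 4)^2*(x - 2)*(x)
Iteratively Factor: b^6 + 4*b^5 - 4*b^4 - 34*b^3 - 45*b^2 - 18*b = (b + 2)*(b^5 + 2*b^4 - 8*b^3 - 18*b^2 - 9*b) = (b + 2)*(b + 3)*(b^4 - b^3 - 5*b^2 - 3*b) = (b - 3)*(b + 2)*(b + 3)*(b^3 + 2*b^2 + b) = b*(b - 3)*(b + 2)*(b + 3)*(b^2 + 2*b + 1) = b*(b - 3)*(b + 1)*(b + 2)*(b + 3)*(b + 1)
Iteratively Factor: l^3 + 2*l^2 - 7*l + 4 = (l - 1)*(l^2 + 3*l - 4) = (l - 1)*(l + 4)*(l - 1)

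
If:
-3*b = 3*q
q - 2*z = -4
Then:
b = 4 - 2*z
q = 2*z - 4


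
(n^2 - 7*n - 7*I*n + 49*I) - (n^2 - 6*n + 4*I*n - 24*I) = -n - 11*I*n + 73*I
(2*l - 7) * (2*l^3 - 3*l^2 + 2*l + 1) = 4*l^4 - 20*l^3 + 25*l^2 - 12*l - 7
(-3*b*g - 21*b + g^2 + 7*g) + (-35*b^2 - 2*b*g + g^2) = -35*b^2 - 5*b*g - 21*b + 2*g^2 + 7*g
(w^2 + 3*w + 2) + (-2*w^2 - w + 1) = -w^2 + 2*w + 3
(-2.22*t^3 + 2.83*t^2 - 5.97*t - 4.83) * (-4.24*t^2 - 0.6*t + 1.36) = 9.4128*t^5 - 10.6672*t^4 + 20.5956*t^3 + 27.91*t^2 - 5.2212*t - 6.5688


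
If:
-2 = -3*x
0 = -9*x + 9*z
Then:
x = 2/3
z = 2/3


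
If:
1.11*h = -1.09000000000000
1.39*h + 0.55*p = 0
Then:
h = -0.98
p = 2.48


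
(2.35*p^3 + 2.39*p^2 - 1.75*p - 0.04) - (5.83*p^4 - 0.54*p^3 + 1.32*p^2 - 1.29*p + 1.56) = -5.83*p^4 + 2.89*p^3 + 1.07*p^2 - 0.46*p - 1.6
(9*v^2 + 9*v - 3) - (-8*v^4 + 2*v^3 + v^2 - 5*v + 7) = 8*v^4 - 2*v^3 + 8*v^2 + 14*v - 10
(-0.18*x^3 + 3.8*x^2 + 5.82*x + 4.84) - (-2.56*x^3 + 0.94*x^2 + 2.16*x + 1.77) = 2.38*x^3 + 2.86*x^2 + 3.66*x + 3.07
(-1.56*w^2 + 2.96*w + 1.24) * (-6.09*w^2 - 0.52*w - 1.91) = 9.5004*w^4 - 17.2152*w^3 - 6.1112*w^2 - 6.2984*w - 2.3684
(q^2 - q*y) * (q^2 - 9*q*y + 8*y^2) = q^4 - 10*q^3*y + 17*q^2*y^2 - 8*q*y^3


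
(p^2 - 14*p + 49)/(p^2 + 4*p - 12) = (p^2 - 14*p + 49)/(p^2 + 4*p - 12)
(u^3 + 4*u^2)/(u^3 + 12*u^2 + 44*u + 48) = u^2/(u^2 + 8*u + 12)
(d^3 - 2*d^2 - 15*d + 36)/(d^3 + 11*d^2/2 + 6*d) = 2*(d^2 - 6*d + 9)/(d*(2*d + 3))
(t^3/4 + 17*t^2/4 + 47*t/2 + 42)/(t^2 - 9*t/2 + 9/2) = (t^3 + 17*t^2 + 94*t + 168)/(2*(2*t^2 - 9*t + 9))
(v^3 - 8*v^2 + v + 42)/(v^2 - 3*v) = v - 5 - 14/v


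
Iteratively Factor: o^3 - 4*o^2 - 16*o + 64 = (o - 4)*(o^2 - 16) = (o - 4)^2*(o + 4)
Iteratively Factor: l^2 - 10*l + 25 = (l - 5)*(l - 5)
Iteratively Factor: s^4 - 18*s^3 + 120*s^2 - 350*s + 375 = (s - 5)*(s^3 - 13*s^2 + 55*s - 75) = (s - 5)^2*(s^2 - 8*s + 15) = (s - 5)^3*(s - 3)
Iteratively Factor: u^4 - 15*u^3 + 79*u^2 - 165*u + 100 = (u - 1)*(u^3 - 14*u^2 + 65*u - 100) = (u - 5)*(u - 1)*(u^2 - 9*u + 20) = (u - 5)^2*(u - 1)*(u - 4)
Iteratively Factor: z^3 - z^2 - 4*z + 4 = (z - 1)*(z^2 - 4) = (z - 2)*(z - 1)*(z + 2)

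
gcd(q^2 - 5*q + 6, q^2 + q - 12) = q - 3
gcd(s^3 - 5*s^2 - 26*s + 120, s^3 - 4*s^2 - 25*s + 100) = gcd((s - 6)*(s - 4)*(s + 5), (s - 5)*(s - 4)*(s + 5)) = s^2 + s - 20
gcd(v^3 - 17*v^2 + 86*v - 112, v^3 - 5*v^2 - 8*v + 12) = 1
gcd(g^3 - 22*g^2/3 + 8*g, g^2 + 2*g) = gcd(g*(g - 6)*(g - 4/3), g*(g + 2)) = g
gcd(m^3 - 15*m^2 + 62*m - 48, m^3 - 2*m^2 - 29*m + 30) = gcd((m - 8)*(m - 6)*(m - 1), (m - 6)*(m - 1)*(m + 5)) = m^2 - 7*m + 6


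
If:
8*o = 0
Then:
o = 0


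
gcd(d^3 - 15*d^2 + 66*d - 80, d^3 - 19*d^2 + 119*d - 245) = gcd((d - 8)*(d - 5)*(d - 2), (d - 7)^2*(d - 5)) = d - 5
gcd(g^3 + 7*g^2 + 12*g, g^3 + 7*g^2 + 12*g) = g^3 + 7*g^2 + 12*g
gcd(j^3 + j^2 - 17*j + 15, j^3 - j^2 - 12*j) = 1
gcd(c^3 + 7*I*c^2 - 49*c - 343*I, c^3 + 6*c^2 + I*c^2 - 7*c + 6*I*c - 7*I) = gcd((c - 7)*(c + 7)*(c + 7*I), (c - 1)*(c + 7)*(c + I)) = c + 7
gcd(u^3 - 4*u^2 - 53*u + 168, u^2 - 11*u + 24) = u^2 - 11*u + 24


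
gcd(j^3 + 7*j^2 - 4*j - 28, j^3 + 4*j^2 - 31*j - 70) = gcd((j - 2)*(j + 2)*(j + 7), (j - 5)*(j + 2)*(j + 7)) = j^2 + 9*j + 14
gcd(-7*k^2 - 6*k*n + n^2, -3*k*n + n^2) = 1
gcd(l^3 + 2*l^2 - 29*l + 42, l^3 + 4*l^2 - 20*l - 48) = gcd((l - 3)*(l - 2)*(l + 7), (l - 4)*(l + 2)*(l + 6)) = 1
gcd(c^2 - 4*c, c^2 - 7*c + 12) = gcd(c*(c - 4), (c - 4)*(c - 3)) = c - 4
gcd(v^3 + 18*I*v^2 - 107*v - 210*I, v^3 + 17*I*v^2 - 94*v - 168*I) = v^2 + 13*I*v - 42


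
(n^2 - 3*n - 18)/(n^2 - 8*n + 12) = (n + 3)/(n - 2)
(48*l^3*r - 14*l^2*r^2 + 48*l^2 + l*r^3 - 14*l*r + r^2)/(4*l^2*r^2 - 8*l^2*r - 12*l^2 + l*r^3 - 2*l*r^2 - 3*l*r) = (-48*l^3*r + 14*l^2*r^2 - 48*l^2 - l*r^3 + 14*l*r - r^2)/(l*(-4*l*r^2 + 8*l*r + 12*l - r^3 + 2*r^2 + 3*r))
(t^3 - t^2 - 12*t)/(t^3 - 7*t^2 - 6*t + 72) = t/(t - 6)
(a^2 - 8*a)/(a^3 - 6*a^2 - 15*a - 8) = a/(a^2 + 2*a + 1)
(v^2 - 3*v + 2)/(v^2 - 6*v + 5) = (v - 2)/(v - 5)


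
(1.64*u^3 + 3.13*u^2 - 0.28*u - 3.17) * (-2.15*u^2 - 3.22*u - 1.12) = -3.526*u^5 - 12.0103*u^4 - 11.3134*u^3 + 4.2115*u^2 + 10.521*u + 3.5504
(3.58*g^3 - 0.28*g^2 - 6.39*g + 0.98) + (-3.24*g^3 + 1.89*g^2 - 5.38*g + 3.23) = 0.34*g^3 + 1.61*g^2 - 11.77*g + 4.21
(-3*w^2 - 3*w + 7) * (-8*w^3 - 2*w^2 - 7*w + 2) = 24*w^5 + 30*w^4 - 29*w^3 + w^2 - 55*w + 14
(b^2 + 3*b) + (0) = b^2 + 3*b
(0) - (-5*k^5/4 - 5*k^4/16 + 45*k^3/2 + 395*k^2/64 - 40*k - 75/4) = 5*k^5/4 + 5*k^4/16 - 45*k^3/2 - 395*k^2/64 + 40*k + 75/4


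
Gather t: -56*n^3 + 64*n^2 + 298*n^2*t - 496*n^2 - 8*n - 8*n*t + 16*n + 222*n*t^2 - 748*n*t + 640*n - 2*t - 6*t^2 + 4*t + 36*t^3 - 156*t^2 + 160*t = -56*n^3 - 432*n^2 + 648*n + 36*t^3 + t^2*(222*n - 162) + t*(298*n^2 - 756*n + 162)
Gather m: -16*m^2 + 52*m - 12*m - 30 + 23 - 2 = -16*m^2 + 40*m - 9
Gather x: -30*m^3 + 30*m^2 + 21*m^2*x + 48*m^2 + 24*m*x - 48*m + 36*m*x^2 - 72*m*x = -30*m^3 + 78*m^2 + 36*m*x^2 - 48*m + x*(21*m^2 - 48*m)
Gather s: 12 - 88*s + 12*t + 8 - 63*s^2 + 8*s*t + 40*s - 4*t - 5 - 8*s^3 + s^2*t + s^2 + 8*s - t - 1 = -8*s^3 + s^2*(t - 62) + s*(8*t - 40) + 7*t + 14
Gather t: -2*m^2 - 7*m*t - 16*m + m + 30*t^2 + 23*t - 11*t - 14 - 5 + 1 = -2*m^2 - 15*m + 30*t^2 + t*(12 - 7*m) - 18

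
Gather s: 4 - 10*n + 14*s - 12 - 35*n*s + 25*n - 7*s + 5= 15*n + s*(7 - 35*n) - 3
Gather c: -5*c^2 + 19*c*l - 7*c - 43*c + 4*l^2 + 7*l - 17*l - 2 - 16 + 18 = -5*c^2 + c*(19*l - 50) + 4*l^2 - 10*l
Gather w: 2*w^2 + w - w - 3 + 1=2*w^2 - 2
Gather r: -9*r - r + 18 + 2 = 20 - 10*r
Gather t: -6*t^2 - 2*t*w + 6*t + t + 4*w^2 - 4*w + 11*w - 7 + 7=-6*t^2 + t*(7 - 2*w) + 4*w^2 + 7*w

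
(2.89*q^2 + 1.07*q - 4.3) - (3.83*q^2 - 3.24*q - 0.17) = -0.94*q^2 + 4.31*q - 4.13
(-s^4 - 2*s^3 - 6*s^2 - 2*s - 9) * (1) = -s^4 - 2*s^3 - 6*s^2 - 2*s - 9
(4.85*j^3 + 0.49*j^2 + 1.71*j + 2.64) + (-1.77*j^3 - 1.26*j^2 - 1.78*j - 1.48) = 3.08*j^3 - 0.77*j^2 - 0.0700000000000001*j + 1.16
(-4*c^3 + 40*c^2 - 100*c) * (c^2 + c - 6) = -4*c^5 + 36*c^4 - 36*c^3 - 340*c^2 + 600*c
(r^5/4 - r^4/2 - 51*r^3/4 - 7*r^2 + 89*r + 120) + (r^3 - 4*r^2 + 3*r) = r^5/4 - r^4/2 - 47*r^3/4 - 11*r^2 + 92*r + 120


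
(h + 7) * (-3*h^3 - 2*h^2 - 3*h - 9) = -3*h^4 - 23*h^3 - 17*h^2 - 30*h - 63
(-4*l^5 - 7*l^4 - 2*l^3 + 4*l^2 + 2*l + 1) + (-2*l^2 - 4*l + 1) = -4*l^5 - 7*l^4 - 2*l^3 + 2*l^2 - 2*l + 2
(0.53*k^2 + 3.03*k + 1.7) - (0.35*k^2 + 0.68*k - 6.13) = 0.18*k^2 + 2.35*k + 7.83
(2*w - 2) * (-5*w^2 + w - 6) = -10*w^3 + 12*w^2 - 14*w + 12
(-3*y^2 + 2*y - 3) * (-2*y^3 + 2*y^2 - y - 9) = 6*y^5 - 10*y^4 + 13*y^3 + 19*y^2 - 15*y + 27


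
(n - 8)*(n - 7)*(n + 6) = n^3 - 9*n^2 - 34*n + 336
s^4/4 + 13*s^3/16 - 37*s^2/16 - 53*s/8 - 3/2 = (s/4 + 1/2)*(s - 3)*(s + 1/4)*(s + 4)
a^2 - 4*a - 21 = (a - 7)*(a + 3)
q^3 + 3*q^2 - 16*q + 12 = (q - 2)*(q - 1)*(q + 6)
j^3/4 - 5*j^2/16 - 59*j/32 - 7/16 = (j/4 + 1/2)*(j - 7/2)*(j + 1/4)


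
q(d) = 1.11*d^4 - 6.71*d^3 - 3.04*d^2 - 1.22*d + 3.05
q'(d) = 4.44*d^3 - 20.13*d^2 - 6.08*d - 1.22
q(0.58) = 0.14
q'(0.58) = -10.65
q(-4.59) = 1086.17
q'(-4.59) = -826.77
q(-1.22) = 14.66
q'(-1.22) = -31.83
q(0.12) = 2.85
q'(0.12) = -2.23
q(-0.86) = 6.73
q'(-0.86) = -13.70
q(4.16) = -205.27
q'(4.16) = -55.23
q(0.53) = 0.64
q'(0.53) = -9.44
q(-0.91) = 7.46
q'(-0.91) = -15.70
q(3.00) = -119.23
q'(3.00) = -80.75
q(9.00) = 2136.95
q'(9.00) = 1550.29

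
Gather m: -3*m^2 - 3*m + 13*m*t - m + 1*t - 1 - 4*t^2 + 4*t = -3*m^2 + m*(13*t - 4) - 4*t^2 + 5*t - 1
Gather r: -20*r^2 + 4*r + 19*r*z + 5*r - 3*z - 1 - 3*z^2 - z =-20*r^2 + r*(19*z + 9) - 3*z^2 - 4*z - 1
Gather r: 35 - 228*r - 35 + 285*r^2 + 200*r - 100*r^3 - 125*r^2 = -100*r^3 + 160*r^2 - 28*r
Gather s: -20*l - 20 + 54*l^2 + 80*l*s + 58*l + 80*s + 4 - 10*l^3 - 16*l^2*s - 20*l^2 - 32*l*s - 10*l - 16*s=-10*l^3 + 34*l^2 + 28*l + s*(-16*l^2 + 48*l + 64) - 16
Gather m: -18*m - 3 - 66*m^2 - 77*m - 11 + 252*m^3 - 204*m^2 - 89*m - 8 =252*m^3 - 270*m^2 - 184*m - 22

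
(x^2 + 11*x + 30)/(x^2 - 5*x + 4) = (x^2 + 11*x + 30)/(x^2 - 5*x + 4)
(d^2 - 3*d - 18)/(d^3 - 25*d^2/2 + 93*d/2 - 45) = 2*(d + 3)/(2*d^2 - 13*d + 15)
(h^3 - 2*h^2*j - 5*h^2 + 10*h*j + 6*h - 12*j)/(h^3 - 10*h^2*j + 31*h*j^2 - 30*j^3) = (h^2 - 5*h + 6)/(h^2 - 8*h*j + 15*j^2)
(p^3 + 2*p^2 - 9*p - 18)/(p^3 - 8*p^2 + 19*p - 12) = (p^2 + 5*p + 6)/(p^2 - 5*p + 4)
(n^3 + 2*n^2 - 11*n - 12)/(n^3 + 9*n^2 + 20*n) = (n^2 - 2*n - 3)/(n*(n + 5))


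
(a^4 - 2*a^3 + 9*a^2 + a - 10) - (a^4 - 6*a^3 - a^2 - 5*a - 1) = 4*a^3 + 10*a^2 + 6*a - 9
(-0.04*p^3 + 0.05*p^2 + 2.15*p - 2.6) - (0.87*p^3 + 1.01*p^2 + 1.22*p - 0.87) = -0.91*p^3 - 0.96*p^2 + 0.93*p - 1.73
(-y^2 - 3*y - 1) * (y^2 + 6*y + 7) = -y^4 - 9*y^3 - 26*y^2 - 27*y - 7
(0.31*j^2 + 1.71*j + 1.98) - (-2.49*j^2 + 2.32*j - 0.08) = 2.8*j^2 - 0.61*j + 2.06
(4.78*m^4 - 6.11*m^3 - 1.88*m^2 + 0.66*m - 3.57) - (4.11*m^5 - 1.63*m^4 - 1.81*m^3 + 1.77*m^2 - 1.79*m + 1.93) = -4.11*m^5 + 6.41*m^4 - 4.3*m^3 - 3.65*m^2 + 2.45*m - 5.5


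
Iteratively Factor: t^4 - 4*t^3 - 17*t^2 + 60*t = (t + 4)*(t^3 - 8*t^2 + 15*t) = t*(t + 4)*(t^2 - 8*t + 15) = t*(t - 3)*(t + 4)*(t - 5)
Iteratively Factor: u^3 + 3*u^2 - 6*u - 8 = (u - 2)*(u^2 + 5*u + 4) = (u - 2)*(u + 4)*(u + 1)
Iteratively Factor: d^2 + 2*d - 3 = (d - 1)*(d + 3)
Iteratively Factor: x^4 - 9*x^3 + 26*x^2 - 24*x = (x - 2)*(x^3 - 7*x^2 + 12*x) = (x - 3)*(x - 2)*(x^2 - 4*x) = x*(x - 3)*(x - 2)*(x - 4)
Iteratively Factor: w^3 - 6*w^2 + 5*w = (w - 1)*(w^2 - 5*w) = w*(w - 1)*(w - 5)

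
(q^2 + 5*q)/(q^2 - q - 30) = q/(q - 6)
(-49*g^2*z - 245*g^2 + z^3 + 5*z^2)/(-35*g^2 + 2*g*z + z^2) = (-7*g*z - 35*g + z^2 + 5*z)/(-5*g + z)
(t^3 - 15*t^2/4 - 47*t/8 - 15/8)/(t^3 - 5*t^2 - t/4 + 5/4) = (4*t + 3)/(2*(2*t - 1))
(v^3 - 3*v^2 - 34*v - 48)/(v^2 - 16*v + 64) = (v^2 + 5*v + 6)/(v - 8)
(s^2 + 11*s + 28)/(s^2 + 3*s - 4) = (s + 7)/(s - 1)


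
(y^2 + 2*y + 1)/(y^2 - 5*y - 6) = (y + 1)/(y - 6)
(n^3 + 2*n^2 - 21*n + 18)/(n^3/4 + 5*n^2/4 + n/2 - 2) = 4*(n^2 + 3*n - 18)/(n^2 + 6*n + 8)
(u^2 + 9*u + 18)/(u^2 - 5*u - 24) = (u + 6)/(u - 8)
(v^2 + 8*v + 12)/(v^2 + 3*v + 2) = (v + 6)/(v + 1)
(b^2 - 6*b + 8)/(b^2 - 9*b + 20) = (b - 2)/(b - 5)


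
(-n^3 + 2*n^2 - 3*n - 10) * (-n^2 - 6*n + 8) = n^5 + 4*n^4 - 17*n^3 + 44*n^2 + 36*n - 80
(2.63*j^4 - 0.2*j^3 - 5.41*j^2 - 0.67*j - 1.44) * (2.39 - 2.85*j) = -7.4955*j^5 + 6.8557*j^4 + 14.9405*j^3 - 11.0204*j^2 + 2.5027*j - 3.4416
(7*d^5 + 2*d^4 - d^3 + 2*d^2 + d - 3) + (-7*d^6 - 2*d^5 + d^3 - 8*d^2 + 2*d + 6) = -7*d^6 + 5*d^5 + 2*d^4 - 6*d^2 + 3*d + 3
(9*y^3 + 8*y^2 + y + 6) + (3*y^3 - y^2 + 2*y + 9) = 12*y^3 + 7*y^2 + 3*y + 15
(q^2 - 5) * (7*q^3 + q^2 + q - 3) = 7*q^5 + q^4 - 34*q^3 - 8*q^2 - 5*q + 15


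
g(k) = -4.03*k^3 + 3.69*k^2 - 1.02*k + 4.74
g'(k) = -12.09*k^2 + 7.38*k - 1.02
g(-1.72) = 37.92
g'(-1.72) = -49.48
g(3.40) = -114.47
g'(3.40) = -115.69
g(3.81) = -168.47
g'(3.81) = -148.40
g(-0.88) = 11.24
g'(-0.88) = -16.88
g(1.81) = -8.91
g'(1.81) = -27.27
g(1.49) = -1.92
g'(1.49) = -16.86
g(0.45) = 4.66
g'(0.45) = -0.15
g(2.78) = -56.16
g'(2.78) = -73.94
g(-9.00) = 3250.68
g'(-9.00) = -1046.73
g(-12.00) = 7512.18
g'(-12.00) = -1830.54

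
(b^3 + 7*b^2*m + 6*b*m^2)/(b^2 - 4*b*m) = (b^2 + 7*b*m + 6*m^2)/(b - 4*m)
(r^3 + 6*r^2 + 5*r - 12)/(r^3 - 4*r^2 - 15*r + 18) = (r + 4)/(r - 6)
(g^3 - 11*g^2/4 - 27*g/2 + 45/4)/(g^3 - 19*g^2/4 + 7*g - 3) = (g^2 - 2*g - 15)/(g^2 - 4*g + 4)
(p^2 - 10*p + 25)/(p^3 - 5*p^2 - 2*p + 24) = (p^2 - 10*p + 25)/(p^3 - 5*p^2 - 2*p + 24)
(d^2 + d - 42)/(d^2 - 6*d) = (d + 7)/d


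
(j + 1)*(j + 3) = j^2 + 4*j + 3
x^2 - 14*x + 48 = (x - 8)*(x - 6)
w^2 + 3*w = w*(w + 3)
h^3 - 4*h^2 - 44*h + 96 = (h - 8)*(h - 2)*(h + 6)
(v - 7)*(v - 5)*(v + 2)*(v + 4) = v^4 - 6*v^3 - 29*v^2 + 114*v + 280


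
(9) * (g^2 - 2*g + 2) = 9*g^2 - 18*g + 18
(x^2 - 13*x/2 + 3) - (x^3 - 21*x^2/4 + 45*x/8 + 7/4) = -x^3 + 25*x^2/4 - 97*x/8 + 5/4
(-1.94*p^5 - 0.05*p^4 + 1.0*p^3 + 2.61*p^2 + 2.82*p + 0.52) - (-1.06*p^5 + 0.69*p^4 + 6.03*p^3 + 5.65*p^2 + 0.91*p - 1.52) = -0.88*p^5 - 0.74*p^4 - 5.03*p^3 - 3.04*p^2 + 1.91*p + 2.04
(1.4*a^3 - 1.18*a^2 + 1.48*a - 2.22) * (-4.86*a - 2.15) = -6.804*a^4 + 2.7248*a^3 - 4.6558*a^2 + 7.6072*a + 4.773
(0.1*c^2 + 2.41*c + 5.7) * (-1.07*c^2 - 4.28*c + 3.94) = -0.107*c^4 - 3.0067*c^3 - 16.0198*c^2 - 14.9006*c + 22.458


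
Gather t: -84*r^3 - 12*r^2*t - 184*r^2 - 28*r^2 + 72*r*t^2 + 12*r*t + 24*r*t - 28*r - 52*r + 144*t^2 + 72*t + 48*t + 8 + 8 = -84*r^3 - 212*r^2 - 80*r + t^2*(72*r + 144) + t*(-12*r^2 + 36*r + 120) + 16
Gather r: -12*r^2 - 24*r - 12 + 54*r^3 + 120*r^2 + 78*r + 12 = 54*r^3 + 108*r^2 + 54*r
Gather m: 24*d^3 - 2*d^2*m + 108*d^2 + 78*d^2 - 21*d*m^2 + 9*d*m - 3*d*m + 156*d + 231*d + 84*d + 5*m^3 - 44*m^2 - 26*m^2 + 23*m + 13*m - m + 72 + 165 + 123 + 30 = 24*d^3 + 186*d^2 + 471*d + 5*m^3 + m^2*(-21*d - 70) + m*(-2*d^2 + 6*d + 35) + 390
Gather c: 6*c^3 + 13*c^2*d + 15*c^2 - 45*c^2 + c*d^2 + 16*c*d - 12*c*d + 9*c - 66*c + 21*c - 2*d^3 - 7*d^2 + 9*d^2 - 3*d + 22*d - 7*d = 6*c^3 + c^2*(13*d - 30) + c*(d^2 + 4*d - 36) - 2*d^3 + 2*d^2 + 12*d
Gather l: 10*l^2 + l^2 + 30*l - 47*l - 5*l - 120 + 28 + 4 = 11*l^2 - 22*l - 88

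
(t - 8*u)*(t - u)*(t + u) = t^3 - 8*t^2*u - t*u^2 + 8*u^3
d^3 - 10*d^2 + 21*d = d*(d - 7)*(d - 3)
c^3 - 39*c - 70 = (c - 7)*(c + 2)*(c + 5)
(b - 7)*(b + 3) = b^2 - 4*b - 21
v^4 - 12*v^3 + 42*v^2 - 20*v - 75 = (v - 5)^2*(v - 3)*(v + 1)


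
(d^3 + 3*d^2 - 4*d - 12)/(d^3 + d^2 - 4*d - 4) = (d + 3)/(d + 1)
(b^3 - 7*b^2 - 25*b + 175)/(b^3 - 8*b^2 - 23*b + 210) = (b - 5)/(b - 6)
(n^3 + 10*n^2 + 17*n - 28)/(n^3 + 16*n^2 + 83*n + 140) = (n - 1)/(n + 5)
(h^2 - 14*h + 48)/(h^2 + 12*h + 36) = (h^2 - 14*h + 48)/(h^2 + 12*h + 36)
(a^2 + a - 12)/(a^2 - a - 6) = (a + 4)/(a + 2)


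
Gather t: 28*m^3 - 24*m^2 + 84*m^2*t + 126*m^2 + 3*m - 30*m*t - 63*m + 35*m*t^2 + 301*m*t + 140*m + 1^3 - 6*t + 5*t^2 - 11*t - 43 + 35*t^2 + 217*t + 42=28*m^3 + 102*m^2 + 80*m + t^2*(35*m + 40) + t*(84*m^2 + 271*m + 200)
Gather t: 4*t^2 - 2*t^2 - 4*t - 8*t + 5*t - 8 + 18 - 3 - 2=2*t^2 - 7*t + 5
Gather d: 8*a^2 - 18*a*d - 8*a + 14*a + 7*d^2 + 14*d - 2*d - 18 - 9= 8*a^2 + 6*a + 7*d^2 + d*(12 - 18*a) - 27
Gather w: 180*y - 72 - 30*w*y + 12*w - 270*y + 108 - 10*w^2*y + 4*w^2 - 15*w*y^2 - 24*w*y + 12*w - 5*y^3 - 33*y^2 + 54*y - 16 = w^2*(4 - 10*y) + w*(-15*y^2 - 54*y + 24) - 5*y^3 - 33*y^2 - 36*y + 20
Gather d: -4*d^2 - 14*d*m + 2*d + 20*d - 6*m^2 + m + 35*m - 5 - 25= -4*d^2 + d*(22 - 14*m) - 6*m^2 + 36*m - 30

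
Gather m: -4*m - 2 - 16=-4*m - 18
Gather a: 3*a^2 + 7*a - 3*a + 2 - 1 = 3*a^2 + 4*a + 1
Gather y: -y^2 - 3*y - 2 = -y^2 - 3*y - 2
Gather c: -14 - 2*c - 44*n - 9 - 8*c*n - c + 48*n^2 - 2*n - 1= c*(-8*n - 3) + 48*n^2 - 46*n - 24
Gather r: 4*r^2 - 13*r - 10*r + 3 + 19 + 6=4*r^2 - 23*r + 28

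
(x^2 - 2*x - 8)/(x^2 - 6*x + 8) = (x + 2)/(x - 2)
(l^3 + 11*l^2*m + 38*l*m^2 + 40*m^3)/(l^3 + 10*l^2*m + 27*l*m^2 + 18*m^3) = (l^3 + 11*l^2*m + 38*l*m^2 + 40*m^3)/(l^3 + 10*l^2*m + 27*l*m^2 + 18*m^3)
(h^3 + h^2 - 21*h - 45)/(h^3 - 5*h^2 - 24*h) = (h^2 - 2*h - 15)/(h*(h - 8))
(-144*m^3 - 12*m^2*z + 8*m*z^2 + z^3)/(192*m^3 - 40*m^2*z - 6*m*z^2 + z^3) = (6*m + z)/(-8*m + z)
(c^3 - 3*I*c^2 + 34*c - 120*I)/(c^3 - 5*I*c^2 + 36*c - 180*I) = (c - 4*I)/(c - 6*I)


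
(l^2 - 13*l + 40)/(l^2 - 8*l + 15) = (l - 8)/(l - 3)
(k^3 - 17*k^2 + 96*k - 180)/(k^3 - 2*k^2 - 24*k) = (k^2 - 11*k + 30)/(k*(k + 4))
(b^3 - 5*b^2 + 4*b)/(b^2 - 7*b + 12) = b*(b - 1)/(b - 3)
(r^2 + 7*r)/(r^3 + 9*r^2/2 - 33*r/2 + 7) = 2*r/(2*r^2 - 5*r + 2)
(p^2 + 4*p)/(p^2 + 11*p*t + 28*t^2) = p*(p + 4)/(p^2 + 11*p*t + 28*t^2)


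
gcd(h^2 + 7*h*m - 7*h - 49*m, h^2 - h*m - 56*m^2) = h + 7*m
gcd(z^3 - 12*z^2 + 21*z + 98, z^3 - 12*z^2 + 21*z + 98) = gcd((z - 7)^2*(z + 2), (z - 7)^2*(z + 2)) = z^3 - 12*z^2 + 21*z + 98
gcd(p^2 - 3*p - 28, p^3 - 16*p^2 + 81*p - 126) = p - 7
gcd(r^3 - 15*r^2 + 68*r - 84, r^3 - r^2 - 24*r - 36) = r - 6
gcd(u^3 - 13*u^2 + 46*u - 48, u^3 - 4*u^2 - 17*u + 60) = u - 3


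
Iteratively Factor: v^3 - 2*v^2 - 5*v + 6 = (v - 3)*(v^2 + v - 2) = (v - 3)*(v - 1)*(v + 2)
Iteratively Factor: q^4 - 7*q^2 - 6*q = (q + 1)*(q^3 - q^2 - 6*q) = (q - 3)*(q + 1)*(q^2 + 2*q) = (q - 3)*(q + 1)*(q + 2)*(q)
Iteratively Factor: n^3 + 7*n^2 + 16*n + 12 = (n + 2)*(n^2 + 5*n + 6) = (n + 2)^2*(n + 3)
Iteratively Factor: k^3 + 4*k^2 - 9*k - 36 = (k + 4)*(k^2 - 9) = (k + 3)*(k + 4)*(k - 3)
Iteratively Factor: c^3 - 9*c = (c)*(c^2 - 9) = c*(c - 3)*(c + 3)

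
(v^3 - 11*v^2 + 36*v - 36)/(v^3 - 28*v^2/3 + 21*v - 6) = 3*(v - 2)/(3*v - 1)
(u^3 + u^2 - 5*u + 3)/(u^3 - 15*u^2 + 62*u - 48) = (u^2 + 2*u - 3)/(u^2 - 14*u + 48)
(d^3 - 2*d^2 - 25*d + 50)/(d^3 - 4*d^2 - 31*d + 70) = (d - 5)/(d - 7)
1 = 1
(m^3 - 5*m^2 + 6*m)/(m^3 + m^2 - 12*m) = (m - 2)/(m + 4)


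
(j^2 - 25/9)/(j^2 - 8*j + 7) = (j^2 - 25/9)/(j^2 - 8*j + 7)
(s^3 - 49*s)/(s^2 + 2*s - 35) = s*(s - 7)/(s - 5)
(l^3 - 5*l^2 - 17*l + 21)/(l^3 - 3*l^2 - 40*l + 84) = (l^2 + 2*l - 3)/(l^2 + 4*l - 12)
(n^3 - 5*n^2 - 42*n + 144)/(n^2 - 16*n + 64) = (n^2 + 3*n - 18)/(n - 8)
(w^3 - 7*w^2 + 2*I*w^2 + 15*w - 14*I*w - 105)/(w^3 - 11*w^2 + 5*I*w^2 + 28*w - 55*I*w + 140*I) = (w - 3*I)/(w - 4)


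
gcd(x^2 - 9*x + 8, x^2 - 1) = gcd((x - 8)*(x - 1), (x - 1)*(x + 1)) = x - 1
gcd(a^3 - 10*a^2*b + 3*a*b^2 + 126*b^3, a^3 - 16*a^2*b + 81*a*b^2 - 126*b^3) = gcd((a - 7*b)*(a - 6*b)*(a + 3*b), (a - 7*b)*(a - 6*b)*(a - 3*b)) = a^2 - 13*a*b + 42*b^2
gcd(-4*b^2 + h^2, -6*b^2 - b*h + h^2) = 2*b + h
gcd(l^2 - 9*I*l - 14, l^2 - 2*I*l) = l - 2*I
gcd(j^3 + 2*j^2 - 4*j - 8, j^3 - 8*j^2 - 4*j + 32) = j^2 - 4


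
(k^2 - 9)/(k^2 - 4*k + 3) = (k + 3)/(k - 1)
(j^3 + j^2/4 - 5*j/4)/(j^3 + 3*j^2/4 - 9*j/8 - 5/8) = 2*j/(2*j + 1)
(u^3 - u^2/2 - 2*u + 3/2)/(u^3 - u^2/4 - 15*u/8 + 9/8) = 4*(u - 1)/(4*u - 3)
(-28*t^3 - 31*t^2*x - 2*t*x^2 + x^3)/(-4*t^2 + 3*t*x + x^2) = (-7*t^2 - 6*t*x + x^2)/(-t + x)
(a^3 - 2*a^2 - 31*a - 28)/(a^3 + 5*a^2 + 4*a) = (a - 7)/a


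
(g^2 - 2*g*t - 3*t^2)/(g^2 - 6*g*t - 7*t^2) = (-g + 3*t)/(-g + 7*t)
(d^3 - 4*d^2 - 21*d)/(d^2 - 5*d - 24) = d*(d - 7)/(d - 8)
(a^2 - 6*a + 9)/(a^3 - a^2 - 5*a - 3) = (a - 3)/(a^2 + 2*a + 1)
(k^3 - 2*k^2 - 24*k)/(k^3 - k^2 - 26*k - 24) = k/(k + 1)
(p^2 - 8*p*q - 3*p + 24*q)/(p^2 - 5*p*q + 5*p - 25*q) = (p^2 - 8*p*q - 3*p + 24*q)/(p^2 - 5*p*q + 5*p - 25*q)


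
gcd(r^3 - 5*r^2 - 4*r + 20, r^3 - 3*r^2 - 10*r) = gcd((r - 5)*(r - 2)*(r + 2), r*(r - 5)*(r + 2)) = r^2 - 3*r - 10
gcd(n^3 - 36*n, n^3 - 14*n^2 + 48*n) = n^2 - 6*n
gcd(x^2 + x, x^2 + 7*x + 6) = x + 1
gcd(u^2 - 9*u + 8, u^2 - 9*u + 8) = u^2 - 9*u + 8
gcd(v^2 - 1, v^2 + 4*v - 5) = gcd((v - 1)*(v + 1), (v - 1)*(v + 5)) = v - 1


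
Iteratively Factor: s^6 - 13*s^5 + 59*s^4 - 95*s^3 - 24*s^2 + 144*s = (s - 3)*(s^5 - 10*s^4 + 29*s^3 - 8*s^2 - 48*s) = s*(s - 3)*(s^4 - 10*s^3 + 29*s^2 - 8*s - 48) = s*(s - 4)*(s - 3)*(s^3 - 6*s^2 + 5*s + 12) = s*(s - 4)*(s - 3)^2*(s^2 - 3*s - 4) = s*(s - 4)*(s - 3)^2*(s + 1)*(s - 4)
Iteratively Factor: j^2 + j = (j)*(j + 1)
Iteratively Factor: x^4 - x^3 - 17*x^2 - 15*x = (x + 3)*(x^3 - 4*x^2 - 5*x) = x*(x + 3)*(x^2 - 4*x - 5) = x*(x + 1)*(x + 3)*(x - 5)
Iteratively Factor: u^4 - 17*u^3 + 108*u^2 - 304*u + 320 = (u - 4)*(u^3 - 13*u^2 + 56*u - 80) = (u - 4)^2*(u^2 - 9*u + 20) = (u - 5)*(u - 4)^2*(u - 4)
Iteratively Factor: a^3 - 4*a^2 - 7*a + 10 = (a - 5)*(a^2 + a - 2) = (a - 5)*(a - 1)*(a + 2)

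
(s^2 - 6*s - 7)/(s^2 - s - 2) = (s - 7)/(s - 2)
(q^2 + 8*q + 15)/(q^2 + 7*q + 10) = (q + 3)/(q + 2)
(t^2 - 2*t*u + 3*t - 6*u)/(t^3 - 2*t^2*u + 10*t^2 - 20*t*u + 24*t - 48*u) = (t + 3)/(t^2 + 10*t + 24)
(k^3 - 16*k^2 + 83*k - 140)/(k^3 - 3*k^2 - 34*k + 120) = (k - 7)/(k + 6)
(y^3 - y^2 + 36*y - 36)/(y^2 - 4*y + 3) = (y^2 + 36)/(y - 3)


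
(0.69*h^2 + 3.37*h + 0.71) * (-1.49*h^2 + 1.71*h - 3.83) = -1.0281*h^4 - 3.8414*h^3 + 2.0621*h^2 - 11.693*h - 2.7193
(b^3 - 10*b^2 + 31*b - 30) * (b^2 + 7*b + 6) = b^5 - 3*b^4 - 33*b^3 + 127*b^2 - 24*b - 180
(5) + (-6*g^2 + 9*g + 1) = -6*g^2 + 9*g + 6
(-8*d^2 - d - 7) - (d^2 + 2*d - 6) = -9*d^2 - 3*d - 1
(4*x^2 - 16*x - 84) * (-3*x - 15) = -12*x^3 - 12*x^2 + 492*x + 1260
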